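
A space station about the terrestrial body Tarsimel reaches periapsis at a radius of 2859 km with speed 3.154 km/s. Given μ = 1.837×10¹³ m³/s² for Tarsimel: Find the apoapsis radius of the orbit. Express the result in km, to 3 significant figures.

r_p = 2.859×10⁶ m.
Specific energy ε = v²/2 − μ/r = -1.451×10⁶ J/kg, so a = −μ/(2ε) = 6.328×10⁶ m.
The apsides satisfy r_p + r_a = 2a, so the apoapsis radius is 2a − r_p = 9.797×10⁶ m = 9797.2 km.

apoapsis radius ≈ 9800 km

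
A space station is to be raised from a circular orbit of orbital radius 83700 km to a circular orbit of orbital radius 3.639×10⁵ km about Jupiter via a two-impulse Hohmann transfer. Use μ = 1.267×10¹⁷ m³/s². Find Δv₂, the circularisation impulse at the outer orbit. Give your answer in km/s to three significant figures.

r₁ = 83700 km = 8.370×10⁷ m.
r₂ = 3.639×10⁵ km = 3.639×10⁸ m.
Transfer ellipse a_t = (r₁ + r₂)/2 = 2.238×10⁸ m.
At r₁: circular v_c1 = √(μ/r₁) = 38910 m/s; transfer-perijove v_p = √[μ(2/r₁ − 1/a_t)] = 49610 m/s.
At r₂: circular v_c2 = √(μ/r₂) = 18660 m/s; transfer-apojove v_a = √[μ(2/r₂ − 1/a_t)] = 11410 m/s.
Δv₂ = v_c2 − v_a = 7248 m/s.
= 7.248 km/s.

Δv ≈ 7.25 km/s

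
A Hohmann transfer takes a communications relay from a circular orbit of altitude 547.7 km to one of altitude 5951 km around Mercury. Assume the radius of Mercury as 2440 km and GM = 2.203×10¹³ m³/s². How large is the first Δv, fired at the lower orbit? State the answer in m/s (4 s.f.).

r₁ = 2440 + 547.7 = 2987.7 km = 2.9877×10⁶ m.
r₂ = 2440 + 5951 = 8391.0 km = 8.3910×10⁶ m.
Transfer ellipse a_t = (r₁ + r₂)/2 = 5.689×10⁶ m.
At r₁: circular v_c1 = √(μ/r₁) = 2715 m/s; transfer-periherm v_p = √[μ(2/r₁ − 1/a_t)] = 3298 m/s.
Δv₁ = v_p − v_c1 = 582.3 m/s.

Δv ≈ 582.3 m/s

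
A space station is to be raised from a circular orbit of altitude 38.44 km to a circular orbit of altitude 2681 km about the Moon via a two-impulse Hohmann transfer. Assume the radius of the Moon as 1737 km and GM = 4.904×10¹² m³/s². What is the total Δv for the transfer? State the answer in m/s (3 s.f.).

r₁ = 1737 + 38.44 = 1775.4 km = 1.7754×10⁶ m.
r₂ = 1737 + 2681 = 4418.0 km = 4.4180×10⁶ m.
Transfer ellipse a_t = (r₁ + r₂)/2 = 3.097×10⁶ m.
At r₁: circular v_c1 = √(μ/r₁) = 1662 m/s; transfer-perilune v_p = √[μ(2/r₁ − 1/a_t)] = 1985 m/s.
Δv₁ = v_p − v_c1 = 323.1 m/s.
At r₂: circular v_c2 = √(μ/r₂) = 1054 m/s; transfer-apolune v_a = √[μ(2/r₂ − 1/a_t)] = 797.7 m/s.
Δv₂ = v_c2 − v_a = 255.8 m/s.
Total Δv = Δv₁ + Δv₂ = 579.0 m/s.

Δv_total ≈ 579 m/s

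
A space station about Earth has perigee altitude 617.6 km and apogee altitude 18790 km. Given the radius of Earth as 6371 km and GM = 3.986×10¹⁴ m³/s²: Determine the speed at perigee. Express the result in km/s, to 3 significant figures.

v ≈ 9.45 km/s

r_p = 6371 + 617.6 = 6988.6 km = 6.9886×10⁶ m.
r_a = 6371 + 18790 = 25161 km = 2.5161×10⁷ m.
Semi-major axis a = (r_p + r_a)/2 = 16075 km = 1.607×10⁷ m.
Vis-viva: v² = μ(2/r − 1/a) = 3.986×10¹⁴ × (2.862×10⁻⁷ − 6.221×10⁻⁸) = 8.927×10⁷ m²/s².
v = 9449 m/s = 9.449 km/s.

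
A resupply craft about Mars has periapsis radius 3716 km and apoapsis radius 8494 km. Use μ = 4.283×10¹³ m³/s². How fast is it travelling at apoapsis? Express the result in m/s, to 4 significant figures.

Semi-major axis a = (r_p + r_a)/2 = 6105.0 km = 6.105×10⁶ m.
Vis-viva: v² = μ(2/r − 1/a) = 4.283×10¹³ × (2.355×10⁻⁷ − 1.638×10⁻⁷) = 3.069×10⁶ m²/s².
v = 1752 m/s.

v ≈ 1752 m/s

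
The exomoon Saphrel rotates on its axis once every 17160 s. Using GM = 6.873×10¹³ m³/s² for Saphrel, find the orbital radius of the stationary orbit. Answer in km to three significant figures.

r_sync ≈ 8000 km

A synchronous orbit has period T, so by Kepler's third law a = (μT²/4π²)^(1/3).
μT²/4π² = 6.873×10¹³ × (1.716×10⁴)² / 39.48 = 5.127×10²⁰ m³.
a = 8.003×10⁶ m = 8003.4 km.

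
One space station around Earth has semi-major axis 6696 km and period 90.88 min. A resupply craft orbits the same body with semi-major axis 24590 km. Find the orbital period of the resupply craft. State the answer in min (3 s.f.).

T₂ ≈ 640 min

Kepler's third law: T² ∝ a³, so T₂ = T₁ (a₂/a₁)^(3/2).
a₂/a₁ = 3.672, (a₂/a₁)^(3/2) = 7.037.
T₂ = 90.88 × 7.037 = 639.6 min.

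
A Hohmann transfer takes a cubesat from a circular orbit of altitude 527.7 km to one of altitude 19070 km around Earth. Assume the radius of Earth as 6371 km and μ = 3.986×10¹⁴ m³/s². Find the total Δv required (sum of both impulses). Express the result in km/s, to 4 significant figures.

Δv_total ≈ 3.306 km/s

r₁ = 6371 + 527.7 = 6898.7 km = 6.8987×10⁶ m.
r₂ = 6371 + 19070 = 25441 km = 2.5441×10⁷ m.
Transfer ellipse a_t = (r₁ + r₂)/2 = 1.617×10⁷ m.
At r₁: circular v_c1 = √(μ/r₁) = 7601 m/s; transfer-perigee v_p = √[μ(2/r₁ − 1/a_t)] = 9535 m/s.
Δv₁ = v_p − v_c1 = 1933 m/s.
At r₂: circular v_c2 = √(μ/r₂) = 3958 m/s; transfer-apogee v_a = √[μ(2/r₂ − 1/a_t)] = 2585 m/s.
Δv₂ = v_c2 − v_a = 1373 m/s.
Total Δv = Δv₁ + Δv₂ = 3306 m/s = 3.306 km/s.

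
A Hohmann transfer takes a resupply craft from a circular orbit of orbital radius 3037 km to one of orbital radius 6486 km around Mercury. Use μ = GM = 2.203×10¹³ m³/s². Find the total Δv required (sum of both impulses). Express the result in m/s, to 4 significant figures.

Δv_total ≈ 821.2 m/s

r₁ = 3037 km = 3.037×10⁶ m.
r₂ = 6486 km = 6.486×10⁶ m.
Transfer ellipse a_t = (r₁ + r₂)/2 = 4.762×10⁶ m.
At r₁: circular v_c1 = √(μ/r₁) = 2693 m/s; transfer-periherm v_p = √[μ(2/r₁ − 1/a_t)] = 3143 m/s.
Δv₁ = v_p − v_c1 = 450.1 m/s.
At r₂: circular v_c2 = √(μ/r₂) = 1843 m/s; transfer-apoherm v_a = √[μ(2/r₂ − 1/a_t)] = 1472 m/s.
Δv₂ = v_c2 − v_a = 371.1 m/s.
Total Δv = Δv₁ + Δv₂ = 821.2 m/s.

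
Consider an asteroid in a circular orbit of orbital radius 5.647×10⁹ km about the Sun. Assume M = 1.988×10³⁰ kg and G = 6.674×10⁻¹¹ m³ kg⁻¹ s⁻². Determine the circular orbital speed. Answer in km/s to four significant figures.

v ≈ 4.847 km/s

μ = GM = 6.674×10⁻¹¹ × 1.988×10³⁰ = 1.327×10²⁰ m³/s².
r = 5.647×10⁹ km = 5.647×10¹² m.
For a circular orbit v = √(μ/r) = √(1.327×10²⁰ / 5.647×10¹²) = √(2.350×10⁷) = 4847 m/s.
That is 4.847 km/s.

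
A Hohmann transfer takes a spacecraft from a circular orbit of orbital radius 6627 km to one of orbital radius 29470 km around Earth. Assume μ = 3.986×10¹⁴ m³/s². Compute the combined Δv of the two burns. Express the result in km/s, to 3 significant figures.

r₁ = 6627 km = 6.627×10⁶ m.
r₂ = 29470 km = 2.947×10⁷ m.
Transfer ellipse a_t = (r₁ + r₂)/2 = 1.805×10⁷ m.
At r₁: circular v_c1 = √(μ/r₁) = 7756 m/s; transfer-perigee v_p = √[μ(2/r₁ − 1/a_t)] = 9910 m/s.
Δv₁ = v_p − v_c1 = 2155 m/s.
At r₂: circular v_c2 = √(μ/r₂) = 3678 m/s; transfer-apogee v_a = √[μ(2/r₂ − 1/a_t)] = 2229 m/s.
Δv₂ = v_c2 − v_a = 1449 m/s.
Total Δv = Δv₁ + Δv₂ = 3604 m/s = 3.604 km/s.

Δv_total ≈ 3.60 km/s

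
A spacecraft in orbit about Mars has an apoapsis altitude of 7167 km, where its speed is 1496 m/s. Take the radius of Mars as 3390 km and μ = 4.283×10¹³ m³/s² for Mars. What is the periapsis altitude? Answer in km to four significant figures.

r_a = 3390 + 7167 = 10557 km = 1.056×10⁷ m.
Specific energy ε = v²/2 − μ/r = -2.938×10⁶ J/kg, so a = −μ/(2ε) = 7.289×10⁶ m.
The apsides satisfy r_p + r_a = 2a, so the periapsis radius is 2a − r_a = 4.021×10⁶ m = 4020.9 km.
Periapsis altitude = 4020.9 − 3390 = 630.87 km.

periapsis altitude ≈ 630.9 km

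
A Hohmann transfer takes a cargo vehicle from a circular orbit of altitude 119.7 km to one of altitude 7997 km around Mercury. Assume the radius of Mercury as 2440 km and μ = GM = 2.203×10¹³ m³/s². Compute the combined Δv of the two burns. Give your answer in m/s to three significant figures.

Δv_total ≈ 1330 m/s

r₁ = 2440 + 119.7 = 2559.7 km = 2.5597×10⁶ m.
r₂ = 2440 + 7997 = 10437 km = 1.0437×10⁷ m.
Transfer ellipse a_t = (r₁ + r₂)/2 = 6.498×10⁶ m.
At r₁: circular v_c1 = √(μ/r₁) = 2934 m/s; transfer-periherm v_p = √[μ(2/r₁ − 1/a_t)] = 3718 m/s.
Δv₁ = v_p − v_c1 = 784.2 m/s.
At r₂: circular v_c2 = √(μ/r₂) = 1453 m/s; transfer-apoherm v_a = √[μ(2/r₂ − 1/a_t)] = 911.8 m/s.
Δv₂ = v_c2 − v_a = 541.0 m/s.
Total Δv = Δv₁ + Δv₂ = 1325 m/s.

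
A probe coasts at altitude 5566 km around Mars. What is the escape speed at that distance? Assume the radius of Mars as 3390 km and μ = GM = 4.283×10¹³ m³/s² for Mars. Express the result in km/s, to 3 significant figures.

r = 3390 + 5566 = 8956.0 km = 8.9560×10⁶ m.
Escape speed v_esc = √(2μ/r) = √(2 × 4.283×10¹³ / 8.956×10⁶) = √(9.565×10⁶) = 3093 m/s.
= 3.093 km/s.

v_esc ≈ 3.09 km/s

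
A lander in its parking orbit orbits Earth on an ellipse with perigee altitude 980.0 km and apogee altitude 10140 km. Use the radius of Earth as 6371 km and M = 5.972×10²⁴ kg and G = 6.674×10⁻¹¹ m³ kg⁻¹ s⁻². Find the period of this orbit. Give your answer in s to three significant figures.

μ = GM = 6.674×10⁻¹¹ × 5.972×10²⁴ = 3.986×10¹⁴ m³/s².
r_p = 6371 + 980.0 = 7351.0 km = 7.3510×10⁶ m.
r_a = 6371 + 10140 = 16511 km = 1.6511×10⁷ m.
Semi-major axis a = (r_p + r_a)/2 = (7351.0 + 16511)/2 = 11931 km = 1.193×10⁷ m.
By Kepler's third law T = 2π√(a³/μ) = 2π × 2.064×10³ = 1.297×10⁴ s.

T ≈ 13000 s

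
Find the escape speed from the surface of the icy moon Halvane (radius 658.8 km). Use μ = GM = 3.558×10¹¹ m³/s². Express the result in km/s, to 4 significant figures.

r = R = 6.588×10⁵ m.
Escape speed v_esc = √(2μ/r) = √(2 × 3.558×10¹¹ / 6.588×10⁵) = √(1.080×10⁶) = 1039 m/s.
= 1.039 km/s.

v_esc ≈ 1.039 km/s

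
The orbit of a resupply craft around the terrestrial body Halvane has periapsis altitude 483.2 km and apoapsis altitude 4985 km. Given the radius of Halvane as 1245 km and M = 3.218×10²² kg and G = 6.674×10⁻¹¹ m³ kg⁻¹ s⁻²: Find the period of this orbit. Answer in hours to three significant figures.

T ≈ 9.45 hours

μ = GM = 6.674×10⁻¹¹ × 3.218×10²² = 2.148×10¹² m³/s².
r_p = 1245 + 483.2 = 1728.2 km = 1.7282×10⁶ m.
r_a = 1245 + 4985 = 6230.0 km = 6.2300×10⁶ m.
Semi-major axis a = (r_p + r_a)/2 = (1728.2 + 6230.0)/2 = 3979.1 km = 3.979×10⁶ m.
By Kepler's third law T = 2π√(a³/μ) = 2π × 5.416×10³ = 3.403×10⁴ s.
= 9.453 hours.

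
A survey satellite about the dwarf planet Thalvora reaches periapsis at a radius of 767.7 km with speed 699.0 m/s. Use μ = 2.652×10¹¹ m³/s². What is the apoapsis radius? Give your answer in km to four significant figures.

apoapsis radius ≈ 1854 km

r_p = 7.677×10⁵ m.
Specific energy ε = v²/2 − μ/r = -1.011×10⁵ J/kg, so a = −μ/(2ε) = 1.311×10⁶ m.
The apsides satisfy r_p + r_a = 2a, so the apoapsis radius is 2a − r_p = 1.854×10⁶ m = 1854.2 km.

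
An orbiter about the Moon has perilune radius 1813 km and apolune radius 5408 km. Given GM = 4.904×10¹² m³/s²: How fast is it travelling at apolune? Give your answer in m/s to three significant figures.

v ≈ 675 m/s

Semi-major axis a = (r_p + r_a)/2 = 3610.5 km = 3.610×10⁶ m.
Vis-viva: v² = μ(2/r − 1/a) = 4.904×10¹² × (3.698×10⁻⁷ − 2.770×10⁻⁷) = 4.553×10⁵ m²/s².
v = 674.8 m/s.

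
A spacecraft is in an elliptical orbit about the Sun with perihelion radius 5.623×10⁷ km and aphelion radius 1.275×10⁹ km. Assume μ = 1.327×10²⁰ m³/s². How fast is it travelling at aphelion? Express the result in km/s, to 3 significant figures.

Semi-major axis a = (r_p + r_a)/2 = 6.6562×10⁸ km = 6.656×10¹¹ m.
Vis-viva: v² = μ(2/r − 1/a) = 1.327×10²⁰ × (1.569×10⁻¹² − 1.502×10⁻¹²) = 8.792×10⁶ m²/s².
v = 2965 m/s = 2.965 km/s.

v ≈ 2.97 km/s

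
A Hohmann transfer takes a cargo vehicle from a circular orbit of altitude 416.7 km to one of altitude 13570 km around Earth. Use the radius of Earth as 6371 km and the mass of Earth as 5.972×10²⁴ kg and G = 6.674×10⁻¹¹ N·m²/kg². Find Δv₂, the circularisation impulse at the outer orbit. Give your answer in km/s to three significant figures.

μ = GM = 6.674×10⁻¹¹ × 5.972×10²⁴ = 3.986×10¹⁴ m³/s².
r₁ = 6371 + 416.7 = 6787.7 km = 6.7877×10⁶ m.
r₂ = 6371 + 13570 = 19941 km = 1.9941×10⁷ m.
Transfer ellipse a_t = (r₁ + r₂)/2 = 1.336×10⁷ m.
At r₁: circular v_c1 = √(μ/r₁) = 7663 m/s; transfer-perigee v_p = √[μ(2/r₁ − 1/a_t)] = 9360 m/s.
At r₂: circular v_c2 = √(μ/r₂) = 4471 m/s; transfer-apogee v_a = √[μ(2/r₂ − 1/a_t)] = 3186 m/s.
Δv₂ = v_c2 − v_a = 1285 m/s.
= 1.285 km/s.

Δv ≈ 1.28 km/s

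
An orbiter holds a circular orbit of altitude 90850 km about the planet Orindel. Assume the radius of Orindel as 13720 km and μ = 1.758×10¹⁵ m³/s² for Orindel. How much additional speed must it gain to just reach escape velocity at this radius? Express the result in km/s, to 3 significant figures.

Δv ≈ 1.70 km/s

r = 13720 + 90850 = 104570 km = 1.0457×10⁸ m.
Circular speed v_c = √(μ/r) = 4100 m/s.
Escape speed v_esc = √(2μ/r) = √2 × v_c = 5799 m/s.
Δv = v_esc − v_c = 1698 m/s = 1.698 km/s.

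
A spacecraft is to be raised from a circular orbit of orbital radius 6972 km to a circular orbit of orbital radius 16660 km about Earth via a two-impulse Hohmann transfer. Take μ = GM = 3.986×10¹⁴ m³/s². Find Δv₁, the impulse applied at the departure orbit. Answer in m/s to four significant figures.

Δv ≈ 1417 m/s

r₁ = 6972 km = 6.972×10⁶ m.
r₂ = 16660 km = 1.666×10⁷ m.
Transfer ellipse a_t = (r₁ + r₂)/2 = 1.182×10⁷ m.
At r₁: circular v_c1 = √(μ/r₁) = 7561 m/s; transfer-perigee v_p = √[μ(2/r₁ − 1/a_t)] = 8978 m/s.
Δv₁ = v_p − v_c1 = 1417 m/s.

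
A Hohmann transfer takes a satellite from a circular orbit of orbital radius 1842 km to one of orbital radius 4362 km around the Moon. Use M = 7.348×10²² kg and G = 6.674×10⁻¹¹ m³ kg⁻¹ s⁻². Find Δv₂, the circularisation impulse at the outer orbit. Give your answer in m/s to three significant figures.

μ = GM = 6.674×10⁻¹¹ × 7.348×10²² = 4.904×10¹² m³/s².
r₁ = 1842 km = 1.842×10⁶ m.
r₂ = 4362 km = 4.362×10⁶ m.
Transfer ellipse a_t = (r₁ + r₂)/2 = 3.102×10⁶ m.
At r₁: circular v_c1 = √(μ/r₁) = 1632 m/s; transfer-perilune v_p = √[μ(2/r₁ − 1/a_t)] = 1935 m/s.
At r₂: circular v_c2 = √(μ/r₂) = 1060 m/s; transfer-apolune v_a = √[μ(2/r₂ − 1/a_t)] = 817.1 m/s.
Δv₂ = v_c2 − v_a = 243.2 m/s.

Δv ≈ 243 m/s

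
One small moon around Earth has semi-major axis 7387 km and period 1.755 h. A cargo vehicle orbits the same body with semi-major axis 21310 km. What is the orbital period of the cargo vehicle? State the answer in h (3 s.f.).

T₂ ≈ 8.60 h

Kepler's third law: T² ∝ a³, so T₂ = T₁ (a₂/a₁)^(3/2).
a₂/a₁ = 2.885, (a₂/a₁)^(3/2) = 4.900.
T₂ = 1.755 × 4.900 = 8.599 h.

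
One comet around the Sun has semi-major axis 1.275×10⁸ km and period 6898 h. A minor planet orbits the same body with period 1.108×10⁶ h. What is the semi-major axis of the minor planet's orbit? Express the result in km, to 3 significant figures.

Kepler's third law: a³ ∝ T², so a₂ = a₁ (T₂/T₁)^(2/3).
T₂/T₁ = 160.6, (T₂/T₁)^(2/3) = 29.55.
a₂ = 1.275×10⁸ × 29.55 = 3.768×10⁹ km.

a₂ ≈ 3.77×10⁹ km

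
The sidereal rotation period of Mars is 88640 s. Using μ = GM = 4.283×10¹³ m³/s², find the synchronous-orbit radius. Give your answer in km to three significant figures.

A synchronous orbit has period T, so by Kepler's third law a = (μT²/4π²)^(1/3).
μT²/4π² = 4.283×10¹³ × (8.864×10⁴)² / 39.48 = 8.524×10²¹ m³.
a = 2.043×10⁷ m = 20428 km.

r_sync ≈ 20400 km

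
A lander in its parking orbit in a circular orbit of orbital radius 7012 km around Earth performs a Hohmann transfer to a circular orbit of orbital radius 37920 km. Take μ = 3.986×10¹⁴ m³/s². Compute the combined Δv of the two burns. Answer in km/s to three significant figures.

r₁ = 7012 km = 7.012×10⁶ m.
r₂ = 37920 km = 3.792×10⁷ m.
Transfer ellipse a_t = (r₁ + r₂)/2 = 2.247×10⁷ m.
At r₁: circular v_c1 = √(μ/r₁) = 7540 m/s; transfer-perigee v_p = √[μ(2/r₁ − 1/a_t)] = 9795 m/s.
Δv₁ = v_p − v_c1 = 2256 m/s.
At r₂: circular v_c2 = √(μ/r₂) = 3242 m/s; transfer-apogee v_a = √[μ(2/r₂ − 1/a_t)] = 1811 m/s.
Δv₂ = v_c2 − v_a = 1431 m/s.
Total Δv = Δv₁ + Δv₂ = 3687 m/s = 3.687 km/s.

Δv_total ≈ 3.69 km/s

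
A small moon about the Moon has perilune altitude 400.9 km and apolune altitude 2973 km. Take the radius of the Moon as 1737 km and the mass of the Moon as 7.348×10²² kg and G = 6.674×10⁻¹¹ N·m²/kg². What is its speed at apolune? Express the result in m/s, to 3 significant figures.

μ = GM = 6.674×10⁻¹¹ × 7.348×10²² = 4.904×10¹² m³/s².
r_p = 1737 + 400.9 = 2137.9 km = 2.1379×10⁶ m.
r_a = 1737 + 2973 = 4710.0 km = 4.7100×10⁶ m.
Semi-major axis a = (r_p + r_a)/2 = 3423.9 km = 3.424×10⁶ m.
Vis-viva: v² = μ(2/r − 1/a) = 4.904×10¹² × (4.246×10⁻⁷ − 2.921×10⁻⁷) = 6.501×10⁵ m²/s².
v = 806.3 m/s.

v ≈ 806 m/s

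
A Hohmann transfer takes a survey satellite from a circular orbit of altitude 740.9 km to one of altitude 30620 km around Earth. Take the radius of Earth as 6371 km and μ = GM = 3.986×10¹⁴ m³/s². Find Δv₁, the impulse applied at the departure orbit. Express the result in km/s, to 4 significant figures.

r₁ = 6371 + 740.9 = 7111.9 km = 7.1119×10⁶ m.
r₂ = 6371 + 30620 = 36991 km = 3.6991×10⁷ m.
Transfer ellipse a_t = (r₁ + r₂)/2 = 2.205×10⁷ m.
At r₁: circular v_c1 = √(μ/r₁) = 7486 m/s; transfer-perigee v_p = √[μ(2/r₁ − 1/a_t)] = 9696 m/s.
Δv₁ = v_p − v_c1 = 2210 m/s.
= 2.210 km/s.

Δv ≈ 2.210 km/s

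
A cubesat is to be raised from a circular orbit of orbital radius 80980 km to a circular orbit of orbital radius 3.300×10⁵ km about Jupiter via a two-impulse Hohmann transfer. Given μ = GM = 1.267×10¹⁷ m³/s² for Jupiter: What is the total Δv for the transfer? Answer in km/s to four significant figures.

Δv_total ≈ 17.86 km/s

r₁ = 80980 km = 8.098×10⁷ m.
r₂ = 3.300×10⁵ km = 3.300×10⁸ m.
Transfer ellipse a_t = (r₁ + r₂)/2 = 2.055×10⁸ m.
At r₁: circular v_c1 = √(μ/r₁) = 39550 m/s; transfer-perijove v_p = √[μ(2/r₁ − 1/a_t)] = 50130 m/s.
Δv₁ = v_p − v_c1 = 10570 m/s.
At r₂: circular v_c2 = √(μ/r₂) = 19590 m/s; transfer-apojove v_a = √[μ(2/r₂ − 1/a_t)] = 12300 m/s.
Δv₂ = v_c2 − v_a = 7294 m/s.
Total Δv = Δv₁ + Δv₂ = 17860 m/s = 17.86 km/s.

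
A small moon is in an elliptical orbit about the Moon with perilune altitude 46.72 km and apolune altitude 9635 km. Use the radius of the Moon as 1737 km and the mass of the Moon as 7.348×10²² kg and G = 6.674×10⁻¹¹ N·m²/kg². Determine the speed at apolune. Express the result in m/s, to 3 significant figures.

v ≈ 342 m/s

μ = GM = 6.674×10⁻¹¹ × 7.348×10²² = 4.904×10¹² m³/s².
r_p = 1737 + 46.72 = 1783.7 km = 1.7837×10⁶ m.
r_a = 1737 + 9635 = 11372 km = 1.1372×10⁷ m.
Semi-major axis a = (r_p + r_a)/2 = 6577.9 km = 6.578×10⁶ m.
Vis-viva: v² = μ(2/r − 1/a) = 4.904×10¹² × (1.759×10⁻⁷ − 1.520×10⁻⁷) = 1.169×10⁵ m²/s².
v = 342.0 m/s.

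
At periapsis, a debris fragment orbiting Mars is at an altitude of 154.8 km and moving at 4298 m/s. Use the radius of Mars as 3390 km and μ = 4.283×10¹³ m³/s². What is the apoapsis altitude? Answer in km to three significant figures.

r_p = 3390 + 154.8 = 3544.8 km = 3.545×10⁶ m.
Specific energy ε = v²/2 − μ/r = -2.846×10⁶ J/kg, so a = −μ/(2ε) = 7.524×10⁶ m.
The apsides satisfy r_p + r_a = 2a, so the apoapsis radius is 2a − r_p = 1.150×10⁷ m = 11504 km.
Apoapsis altitude = 11504 − 3390 = 8113.9 km.

apoapsis altitude ≈ 8110 km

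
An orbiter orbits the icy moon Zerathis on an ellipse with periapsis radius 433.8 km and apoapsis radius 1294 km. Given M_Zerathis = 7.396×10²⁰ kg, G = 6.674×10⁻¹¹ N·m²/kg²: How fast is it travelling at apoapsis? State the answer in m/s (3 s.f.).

v ≈ 138 m/s

μ = GM = 6.674×10⁻¹¹ × 7.396×10²⁰ = 4.936×10¹⁰ m³/s².
Semi-major axis a = (r_p + r_a)/2 = 863.90 km = 8.639×10⁵ m.
Vis-viva: v² = μ(2/r − 1/a) = 4.936×10¹⁰ × (1.546×10⁻⁶ − 1.158×10⁻⁶) = 1.915×10⁴ m²/s².
v = 138.4 m/s.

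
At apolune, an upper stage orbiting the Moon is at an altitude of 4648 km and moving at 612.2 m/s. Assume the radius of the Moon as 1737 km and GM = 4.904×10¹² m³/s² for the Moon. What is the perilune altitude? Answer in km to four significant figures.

perilune altitude ≈ 323.6 km

r_a = 1737 + 4648 = 6385.0 km = 6.385×10⁶ m.
Specific energy ε = v²/2 − μ/r = -5.807×10⁵ J/kg, so a = −μ/(2ε) = 4.223×10⁶ m.
The apsides satisfy r_p + r_a = 2a, so the perilune radius is 2a − r_a = 2.061×10⁶ m = 2060.6 km.
Perilune altitude = 2060.6 − 1737 = 323.62 km.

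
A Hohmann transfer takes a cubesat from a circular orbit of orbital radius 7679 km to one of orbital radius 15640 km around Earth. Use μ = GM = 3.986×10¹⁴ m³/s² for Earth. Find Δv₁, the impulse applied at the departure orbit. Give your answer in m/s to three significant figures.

r₁ = 7679 km = 7.679×10⁶ m.
r₂ = 15640 km = 1.564×10⁷ m.
Transfer ellipse a_t = (r₁ + r₂)/2 = 1.166×10⁷ m.
At r₁: circular v_c1 = √(μ/r₁) = 7205 m/s; transfer-perigee v_p = √[μ(2/r₁ − 1/a_t)] = 8344 m/s.
Δv₁ = v_p − v_c1 = 1140 m/s.

Δv ≈ 1140 m/s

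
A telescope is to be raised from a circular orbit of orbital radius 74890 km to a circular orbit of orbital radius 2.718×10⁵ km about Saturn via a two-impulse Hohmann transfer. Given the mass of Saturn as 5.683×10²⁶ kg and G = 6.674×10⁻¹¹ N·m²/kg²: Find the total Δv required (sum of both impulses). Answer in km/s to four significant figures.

μ = GM = 6.674×10⁻¹¹ × 5.683×10²⁶ = 3.793×10¹⁶ m³/s².
r₁ = 74890 km = 7.489×10⁷ m.
r₂ = 2.718×10⁵ km = 2.718×10⁸ m.
Transfer ellipse a_t = (r₁ + r₂)/2 = 1.733×10⁸ m.
At r₁: circular v_c1 = √(μ/r₁) = 22500 m/s; transfer-perikrone v_p = √[μ(2/r₁ − 1/a_t)] = 28180 m/s.
Δv₁ = v_p − v_c1 = 5675 m/s.
At r₂: circular v_c2 = √(μ/r₂) = 11810 m/s; transfer-apokrone v_a = √[μ(2/r₂ − 1/a_t)] = 7764 m/s.
Δv₂ = v_c2 − v_a = 4048 m/s.
Total Δv = Δv₁ + Δv₂ = 9724 m/s = 9.724 km/s.

Δv_total ≈ 9.724 km/s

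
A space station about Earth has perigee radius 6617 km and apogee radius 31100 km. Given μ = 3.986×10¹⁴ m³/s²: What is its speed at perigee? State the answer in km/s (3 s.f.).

Semi-major axis a = (r_p + r_a)/2 = 18858 km = 1.886×10⁷ m.
Vis-viva: v² = μ(2/r − 1/a) = 3.986×10¹⁴ × (3.023×10⁻⁷ − 5.303×10⁻⁸) = 9.934×10⁷ m²/s².
v = 9967 m/s = 9.967 km/s.

v ≈ 9.97 km/s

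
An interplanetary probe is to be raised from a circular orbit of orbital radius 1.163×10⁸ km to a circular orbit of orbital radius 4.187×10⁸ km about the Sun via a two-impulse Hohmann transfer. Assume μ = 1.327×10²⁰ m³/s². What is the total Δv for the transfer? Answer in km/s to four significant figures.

Δv_total ≈ 14.55 km/s

r₁ = 1.163×10⁸ km = 1.163×10¹¹ m.
r₂ = 4.187×10⁸ km = 4.187×10¹¹ m.
Transfer ellipse a_t = (r₁ + r₂)/2 = 2.675×10¹¹ m.
At r₁: circular v_c1 = √(μ/r₁) = 33780 m/s; transfer-perihelion v_p = √[μ(2/r₁ − 1/a_t)] = 42260 m/s.
Δv₁ = v_p − v_c1 = 8482 m/s.
At r₂: circular v_c2 = √(μ/r₂) = 17800 m/s; transfer-aphelion v_a = √[μ(2/r₂ − 1/a_t)] = 11740 m/s.
Δv₂ = v_c2 − v_a = 6064 m/s.
Total Δv = Δv₁ + Δv₂ = 14550 m/s = 14.55 km/s.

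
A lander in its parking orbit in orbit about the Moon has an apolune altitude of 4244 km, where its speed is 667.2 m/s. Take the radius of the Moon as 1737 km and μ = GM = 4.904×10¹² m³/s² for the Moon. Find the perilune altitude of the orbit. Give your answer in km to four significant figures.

r_a = 1737 + 4244 = 5981.0 km = 5.981×10⁶ m.
Specific energy ε = v²/2 − μ/r = -5.974×10⁵ J/kg, so a = −μ/(2ε) = 4.105×10⁶ m.
The apsides satisfy r_p + r_a = 2a, so the perilune radius is 2a − r_a = 2.229×10⁶ m = 2228.6 km.
Perilune altitude = 2228.6 − 1737 = 491.57 km.

perilune altitude ≈ 491.6 km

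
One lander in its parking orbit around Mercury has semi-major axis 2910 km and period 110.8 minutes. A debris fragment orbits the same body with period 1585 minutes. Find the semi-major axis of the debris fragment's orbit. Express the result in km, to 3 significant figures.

Kepler's third law: a³ ∝ T², so a₂ = a₁ (T₂/T₁)^(2/3).
T₂/T₁ = 14.31, (T₂/T₁)^(2/3) = 5.893.
a₂ = 2910 × 5.893 = 17150 km.

a₂ ≈ 17100 km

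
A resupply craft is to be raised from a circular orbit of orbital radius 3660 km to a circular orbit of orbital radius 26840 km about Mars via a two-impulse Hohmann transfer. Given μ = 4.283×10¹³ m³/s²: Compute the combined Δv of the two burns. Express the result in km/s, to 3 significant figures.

Δv_total ≈ 1.76 km/s

r₁ = 3660 km = 3.660×10⁶ m.
r₂ = 26840 km = 2.684×10⁷ m.
Transfer ellipse a_t = (r₁ + r₂)/2 = 1.525×10⁷ m.
At r₁: circular v_c1 = √(μ/r₁) = 3421 m/s; transfer-periapsis v_p = √[μ(2/r₁ − 1/a_t)] = 4538 m/s.
Δv₁ = v_p − v_c1 = 1117 m/s.
At r₂: circular v_c2 = √(μ/r₂) = 1263 m/s; transfer-apoapsis v_a = √[μ(2/r₂ − 1/a_t)] = 618.9 m/s.
Δv₂ = v_c2 − v_a = 644.4 m/s.
Total Δv = Δv₁ + Δv₂ = 1762 m/s = 1.762 km/s.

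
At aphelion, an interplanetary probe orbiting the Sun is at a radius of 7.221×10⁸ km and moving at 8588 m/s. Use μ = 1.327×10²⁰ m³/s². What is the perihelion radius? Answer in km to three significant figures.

perihelion radius ≈ 1.81×10⁸ km

r_a = 7.221×10¹¹ m.
Specific energy ε = v²/2 − μ/r = -1.469×10⁸ J/kg, so a = −μ/(2ε) = 4.517×10¹¹ m.
The apsides satisfy r_p + r_a = 2a, so the perihelion radius is 2a − r_a = 1.813×10¹¹ m = 1.8128×10⁸ km.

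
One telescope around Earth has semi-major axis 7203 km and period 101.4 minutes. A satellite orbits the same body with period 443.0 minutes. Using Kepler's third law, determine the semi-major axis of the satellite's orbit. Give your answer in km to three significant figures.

Kepler's third law: a³ ∝ T², so a₂ = a₁ (T₂/T₁)^(2/3).
T₂/T₁ = 4.369, (T₂/T₁)^(2/3) = 2.672.
a₂ = 7203 × 2.672 = 19250 km.

a₂ ≈ 19200 km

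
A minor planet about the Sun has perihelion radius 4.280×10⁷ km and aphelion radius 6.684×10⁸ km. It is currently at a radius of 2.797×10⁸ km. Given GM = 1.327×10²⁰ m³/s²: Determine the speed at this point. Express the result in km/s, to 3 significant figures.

Semi-major axis a = (r_p + r_a)/2 = 3.5560×10⁸ km = 3.556×10¹¹ m.
Vis-viva: v² = μ(2/r − 1/a) = 1.327×10²⁰ × (7.151×10⁻¹² − 2.812×10⁻¹²) = 5.757×10⁸ m²/s².
v = 23990 m/s = 23.99 km/s.

v ≈ 24.0 km/s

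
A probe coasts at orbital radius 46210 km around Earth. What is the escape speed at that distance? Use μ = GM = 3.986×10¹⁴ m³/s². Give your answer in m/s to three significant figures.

r = 46210 km = 4.621×10⁷ m.
Escape speed v_esc = √(2μ/r) = √(2 × 3.986×10¹⁴ / 4.621×10⁷) = √(1.725×10⁷) = 4154 m/s.

v_esc ≈ 4150 m/s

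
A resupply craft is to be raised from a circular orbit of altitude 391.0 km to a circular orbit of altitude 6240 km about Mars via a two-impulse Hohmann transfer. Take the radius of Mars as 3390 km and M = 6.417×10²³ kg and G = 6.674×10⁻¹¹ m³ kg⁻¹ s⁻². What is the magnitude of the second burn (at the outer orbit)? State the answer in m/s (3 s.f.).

μ = GM = 6.674×10⁻¹¹ × 6.417×10²³ = 4.283×10¹³ m³/s².
r₁ = 3390 + 391.0 = 3781.0 km = 3.7810×10⁶ m.
r₂ = 3390 + 6240 = 9630.0 km = 9.6300×10⁶ m.
Transfer ellipse a_t = (r₁ + r₂)/2 = 6.706×10⁶ m.
At r₁: circular v_c1 = √(μ/r₁) = 3366 m/s; transfer-periapsis v_p = √[μ(2/r₁ − 1/a_t)] = 4033 m/s.
At r₂: circular v_c2 = √(μ/r₂) = 2109 m/s; transfer-apoapsis v_a = √[μ(2/r₂ − 1/a_t)] = 1584 m/s.
Δv₂ = v_c2 − v_a = 525.3 m/s.

Δv ≈ 525 m/s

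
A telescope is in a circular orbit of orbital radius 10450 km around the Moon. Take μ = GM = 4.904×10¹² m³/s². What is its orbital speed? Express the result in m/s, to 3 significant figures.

v ≈ 685 m/s

r = 10450 km = 1.045×10⁷ m.
For a circular orbit v = √(μ/r) = √(4.904×10¹² / 1.045×10⁷) = √(4.693×10⁵) = 685.0 m/s.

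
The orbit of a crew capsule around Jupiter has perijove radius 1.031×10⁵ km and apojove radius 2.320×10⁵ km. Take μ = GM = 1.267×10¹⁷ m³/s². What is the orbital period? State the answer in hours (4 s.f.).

Semi-major axis a = (r_p + r_a)/2 = (1.0310×10⁵ + 2.3200×10⁵)/2 = 1.6755×10⁵ km = 1.676×10⁸ m.
By Kepler's third law T = 2π√(a³/μ) = 2π × 6.093×10³ = 3.828×10⁴ s.
= 10.63 hours.

T ≈ 10.63 hours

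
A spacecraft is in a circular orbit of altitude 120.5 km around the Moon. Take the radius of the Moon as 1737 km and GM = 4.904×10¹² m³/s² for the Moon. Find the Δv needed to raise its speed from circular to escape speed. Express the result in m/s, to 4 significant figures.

r = 1737 + 120.5 = 1857.5 km = 1.8575×10⁶ m.
Circular speed v_c = √(μ/r) = 1625 m/s.
Escape speed v_esc = √(2μ/r) = √2 × v_c = 2298 m/s.
Δv = v_esc − v_c = 673.0 m/s.

Δv ≈ 673.0 m/s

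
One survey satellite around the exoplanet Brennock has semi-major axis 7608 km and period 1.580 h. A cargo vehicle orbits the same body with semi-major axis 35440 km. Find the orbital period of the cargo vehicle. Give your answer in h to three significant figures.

Kepler's third law: T² ∝ a³, so T₂ = T₁ (a₂/a₁)^(3/2).
a₂/a₁ = 4.658, (a₂/a₁)^(3/2) = 10.05.
T₂ = 1.580 × 10.05 = 15.89 h.

T₂ ≈ 15.9 h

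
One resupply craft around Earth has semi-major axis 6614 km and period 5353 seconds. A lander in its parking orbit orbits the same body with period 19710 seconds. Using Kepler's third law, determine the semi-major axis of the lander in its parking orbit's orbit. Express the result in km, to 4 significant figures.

a₂ ≈ 15770 km

Kepler's third law: a³ ∝ T², so a₂ = a₁ (T₂/T₁)^(2/3).
T₂/T₁ = 3.682, (T₂/T₁)^(2/3) = 2.384.
a₂ = 6614 × 2.384 = 15770 km.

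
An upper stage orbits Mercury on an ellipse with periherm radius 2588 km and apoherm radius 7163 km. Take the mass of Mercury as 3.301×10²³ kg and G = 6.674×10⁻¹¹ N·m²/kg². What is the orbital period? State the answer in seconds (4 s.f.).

T ≈ 14410 seconds

μ = GM = 6.674×10⁻¹¹ × 3.301×10²³ = 2.203×10¹³ m³/s².
Semi-major axis a = (r_p + r_a)/2 = (2588.0 + 7163.0)/2 = 4875.5 km = 4.876×10⁶ m.
By Kepler's third law T = 2π√(a³/μ) = 2π × 2.294×10³ = 1.441×10⁴ s.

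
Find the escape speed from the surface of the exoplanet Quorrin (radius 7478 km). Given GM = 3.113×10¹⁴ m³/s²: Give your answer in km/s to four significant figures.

v_esc ≈ 9.125 km/s

r = R = 7.478×10⁶ m.
Escape speed v_esc = √(2μ/r) = √(2 × 3.113×10¹⁴ / 7.478×10⁶) = √(8.326×10⁷) = 9125 m/s.
= 9.125 km/s.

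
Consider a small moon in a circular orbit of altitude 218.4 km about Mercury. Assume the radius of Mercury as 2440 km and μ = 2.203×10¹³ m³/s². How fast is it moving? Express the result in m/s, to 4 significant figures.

v ≈ 2879 m/s

r = 2440 + 218.4 = 2658.4 km = 2.6584×10⁶ m.
For a circular orbit v = √(μ/r) = √(2.203×10¹³ / 2.658×10⁶) = √(8.287×10⁶) = 2879 m/s.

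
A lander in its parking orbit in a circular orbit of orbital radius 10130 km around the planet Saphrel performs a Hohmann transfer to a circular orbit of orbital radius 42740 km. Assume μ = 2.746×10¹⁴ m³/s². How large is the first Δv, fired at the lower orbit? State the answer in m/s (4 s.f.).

Δv ≈ 1414 m/s

r₁ = 10130 km = 1.013×10⁷ m.
r₂ = 42740 km = 4.274×10⁷ m.
Transfer ellipse a_t = (r₁ + r₂)/2 = 2.644×10⁷ m.
At r₁: circular v_c1 = √(μ/r₁) = 5206 m/s; transfer-periapsis v_p = √[μ(2/r₁ − 1/a_t)] = 6620 m/s.
Δv₁ = v_p − v_c1 = 1414 m/s.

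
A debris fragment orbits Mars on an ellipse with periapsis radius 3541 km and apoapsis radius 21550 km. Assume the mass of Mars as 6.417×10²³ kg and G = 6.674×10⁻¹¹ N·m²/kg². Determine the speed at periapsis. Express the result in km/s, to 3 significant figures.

μ = GM = 6.674×10⁻¹¹ × 6.417×10²³ = 4.283×10¹³ m³/s².
Semi-major axis a = (r_p + r_a)/2 = 12546 km = 1.255×10⁷ m.
Vis-viva: v² = μ(2/r − 1/a) = 4.283×10¹³ × (5.648×10⁻⁷ − 7.971×10⁻⁸) = 2.078×10⁷ m²/s².
v = 4558 m/s = 4.558 km/s.

v ≈ 4.56 km/s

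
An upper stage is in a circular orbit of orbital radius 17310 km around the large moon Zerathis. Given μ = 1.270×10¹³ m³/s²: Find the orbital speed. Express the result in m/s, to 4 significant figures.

r = 17310 km = 1.731×10⁷ m.
For a circular orbit v = √(μ/r) = √(1.270×10¹³ / 1.731×10⁷) = √(7.337×10⁵) = 856.6 m/s.

v ≈ 856.6 m/s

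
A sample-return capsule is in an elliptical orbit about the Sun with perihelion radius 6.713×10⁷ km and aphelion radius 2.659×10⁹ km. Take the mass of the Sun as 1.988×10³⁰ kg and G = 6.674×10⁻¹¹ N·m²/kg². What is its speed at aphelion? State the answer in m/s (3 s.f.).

μ = GM = 6.674×10⁻¹¹ × 1.988×10³⁰ = 1.327×10²⁰ m³/s².
Semi-major axis a = (r_p + r_a)/2 = 1.3631×10⁹ km = 1.363×10¹² m.
Vis-viva: v² = μ(2/r − 1/a) = 1.327×10²⁰ × (7.522×10⁻¹³ − 7.336×10⁻¹³) = 2.457×10⁶ m²/s².
v = 1568 m/s.

v ≈ 1570 m/s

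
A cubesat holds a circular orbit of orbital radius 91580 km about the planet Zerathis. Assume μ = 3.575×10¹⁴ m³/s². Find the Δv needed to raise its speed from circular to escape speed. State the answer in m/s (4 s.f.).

Δv ≈ 818.4 m/s

r = 91580 km = 9.158×10⁷ m.
Circular speed v_c = √(μ/r) = 1976 m/s.
Escape speed v_esc = √(2μ/r) = √2 × v_c = 2794 m/s.
Δv = v_esc − v_c = 818.4 m/s.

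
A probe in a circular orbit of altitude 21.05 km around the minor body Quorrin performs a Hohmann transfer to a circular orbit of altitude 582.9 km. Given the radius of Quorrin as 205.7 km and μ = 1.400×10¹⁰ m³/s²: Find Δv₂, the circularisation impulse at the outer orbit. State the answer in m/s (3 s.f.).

r₁ = 205.7 + 21.05 = 226.75 km = 2.2675×10⁵ m.
r₂ = 205.7 + 582.9 = 788.60 km = 7.8860×10⁵ m.
Transfer ellipse a_t = (r₁ + r₂)/2 = 5.077×10⁵ m.
At r₁: circular v_c1 = √(μ/r₁) = 248.5 m/s; transfer-periapsis v_p = √[μ(2/r₁ − 1/a_t)] = 309.7 m/s.
At r₂: circular v_c2 = √(μ/r₂) = 133.2 m/s; transfer-apoapsis v_a = √[μ(2/r₂ − 1/a_t)] = 89.05 m/s.
Δv₂ = v_c2 − v_a = 44.19 m/s.

Δv ≈ 44.2 m/s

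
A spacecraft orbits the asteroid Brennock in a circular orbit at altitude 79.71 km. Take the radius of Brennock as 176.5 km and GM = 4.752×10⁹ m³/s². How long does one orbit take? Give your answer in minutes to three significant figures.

r = 176.5 + 79.71 = 256.21 km = 2.5621×10⁵ m.
Kepler's third law: T = 2π√(r³/μ) = 2π√((2.562×10⁵)³ / 4.752×10⁹).
r³/μ = 3.539×10⁶ s², so T = 2π × 1.881×10³ = 1.182×10⁴ s.
Converting: 1.182×10⁴ s ÷ 60.00 = 197.0 minutes.

T ≈ 197 minutes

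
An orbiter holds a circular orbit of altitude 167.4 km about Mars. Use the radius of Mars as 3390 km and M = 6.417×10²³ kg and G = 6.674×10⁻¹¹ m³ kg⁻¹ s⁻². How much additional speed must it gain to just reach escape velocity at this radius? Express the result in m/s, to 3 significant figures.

Δv ≈ 1440 m/s

μ = GM = 6.674×10⁻¹¹ × 6.417×10²³ = 4.283×10¹³ m³/s².
r = 3390 + 167.4 = 3557.4 km = 3.5574×10⁶ m.
Circular speed v_c = √(μ/r) = 3470 m/s.
Escape speed v_esc = √(2μ/r) = √2 × v_c = 4907 m/s.
Δv = v_esc − v_c = 1437 m/s.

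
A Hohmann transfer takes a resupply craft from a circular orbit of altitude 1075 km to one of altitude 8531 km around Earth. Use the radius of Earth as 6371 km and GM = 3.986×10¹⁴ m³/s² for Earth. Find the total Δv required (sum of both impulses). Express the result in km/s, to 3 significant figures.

r₁ = 6371 + 1075 = 7446.0 km = 7.4460×10⁶ m.
r₂ = 6371 + 8531 = 14902 km = 1.4902×10⁷ m.
Transfer ellipse a_t = (r₁ + r₂)/2 = 1.117×10⁷ m.
At r₁: circular v_c1 = √(μ/r₁) = 7317 m/s; transfer-perigee v_p = √[μ(2/r₁ − 1/a_t)] = 8449 m/s.
Δv₁ = v_p − v_c1 = 1133 m/s.
At r₂: circular v_c2 = √(μ/r₂) = 5172 m/s; transfer-apogee v_a = √[μ(2/r₂ − 1/a_t)] = 4222 m/s.
Δv₂ = v_c2 − v_a = 950.0 m/s.
Total Δv = Δv₁ + Δv₂ = 2083 m/s = 2.083 km/s.

Δv_total ≈ 2.08 km/s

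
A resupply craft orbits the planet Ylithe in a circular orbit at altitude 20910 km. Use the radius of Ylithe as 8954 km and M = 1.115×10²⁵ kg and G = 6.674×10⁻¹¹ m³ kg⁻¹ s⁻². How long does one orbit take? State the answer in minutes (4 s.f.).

T ≈ 626.5 minutes

μ = GM = 6.674×10⁻¹¹ × 1.115×10²⁵ = 7.442×10¹⁴ m³/s².
r = 8954 + 20910 = 29864 km = 2.9864×10⁷ m.
Kepler's third law: T = 2π√(r³/μ) = 2π√((2.986×10⁷)³ / 7.442×10¹⁴).
r³/μ = 3.579×10⁷ s², so T = 2π × 5.983×10³ = 3.759×10⁴ s.
Converting: 3.759×10⁴ s ÷ 60.00 = 626.5 minutes.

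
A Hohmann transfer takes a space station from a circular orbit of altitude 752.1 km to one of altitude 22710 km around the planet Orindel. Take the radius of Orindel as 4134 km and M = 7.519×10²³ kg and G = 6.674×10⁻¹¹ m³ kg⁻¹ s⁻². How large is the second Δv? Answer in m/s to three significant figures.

Δv ≈ 608 m/s

μ = GM = 6.674×10⁻¹¹ × 7.519×10²³ = 5.018×10¹³ m³/s².
r₁ = 4134 + 752.1 = 4886.1 km = 4.8861×10⁶ m.
r₂ = 4134 + 22710 = 26844 km = 2.6844×10⁷ m.
Transfer ellipse a_t = (r₁ + r₂)/2 = 1.587×10⁷ m.
At r₁: circular v_c1 = √(μ/r₁) = 3205 m/s; transfer-periapsis v_p = √[μ(2/r₁ − 1/a_t)] = 4169 m/s.
At r₂: circular v_c2 = √(μ/r₂) = 1367 m/s; transfer-apoapsis v_a = √[μ(2/r₂ − 1/a_t)] = 758.8 m/s.
Δv₂ = v_c2 − v_a = 608.5 m/s.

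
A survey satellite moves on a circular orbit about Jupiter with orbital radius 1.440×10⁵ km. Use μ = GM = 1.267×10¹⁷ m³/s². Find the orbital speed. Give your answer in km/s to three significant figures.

r = 1.440×10⁵ km = 1.440×10⁸ m.
For a circular orbit v = √(μ/r) = √(1.267×10¹⁷ / 1.440×10⁸) = √(8.799×10⁸) = 29660 m/s.
That is 29.66 km/s.

v ≈ 29.7 km/s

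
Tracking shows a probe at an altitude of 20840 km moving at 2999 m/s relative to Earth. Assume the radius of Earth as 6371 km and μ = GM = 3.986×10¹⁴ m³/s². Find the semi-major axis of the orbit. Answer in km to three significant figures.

r = 6371 + 20840 = 27211 km = 2.721×10⁷ m.
Specific orbital energy ε = v²/2 − μ/r = (2999)²/2 − 3.986×10¹⁴/2.721×10⁷ = -1.015×10⁷ J/kg.
Since ε = −μ/(2a), a = −μ/(2ε) = 1.963×10⁷ m = 19633 km.

a ≈ 19600 km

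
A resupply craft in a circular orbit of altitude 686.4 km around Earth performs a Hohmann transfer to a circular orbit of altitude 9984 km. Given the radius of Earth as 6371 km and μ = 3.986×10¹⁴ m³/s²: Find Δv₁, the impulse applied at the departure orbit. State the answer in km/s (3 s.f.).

r₁ = 6371 + 686.4 = 7057.4 km = 7.0574×10⁶ m.
r₂ = 6371 + 9984 = 16355 km = 1.6355×10⁷ m.
Transfer ellipse a_t = (r₁ + r₂)/2 = 1.171×10⁷ m.
At r₁: circular v_c1 = √(μ/r₁) = 7515 m/s; transfer-perigee v_p = √[μ(2/r₁ − 1/a_t)] = 8883 m/s.
Δv₁ = v_p − v_c1 = 1368 m/s.
= 1.368 km/s.

Δv ≈ 1.37 km/s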